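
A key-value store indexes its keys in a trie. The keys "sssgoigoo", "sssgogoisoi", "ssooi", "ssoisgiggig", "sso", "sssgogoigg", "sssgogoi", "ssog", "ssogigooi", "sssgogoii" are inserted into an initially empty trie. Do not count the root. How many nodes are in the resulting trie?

35

Count nodes per top-level branch (shared prefixes stored once):
  's'-branch (sso, ssog, ssogigooi, ssoisgiggig, ssooi, sssgogoi, sssgogoigg, sssgogoii, sssgogoisoi, sssgoigoo): 35 nodes
Sum: 35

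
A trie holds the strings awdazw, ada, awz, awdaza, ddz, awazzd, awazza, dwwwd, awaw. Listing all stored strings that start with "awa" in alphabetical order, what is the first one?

awaw

Filter for "awa…" and sort: "awaw", "awazza", "awazzd"
Position 1: awaw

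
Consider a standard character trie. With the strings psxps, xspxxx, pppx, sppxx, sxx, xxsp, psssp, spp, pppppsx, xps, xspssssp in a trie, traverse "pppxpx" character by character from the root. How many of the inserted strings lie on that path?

1

Traverse "pppxpx" character by character; count nodes along the way that are marked as word ends.
Prefixes of the query that are stored words: "pppx"
Count: 1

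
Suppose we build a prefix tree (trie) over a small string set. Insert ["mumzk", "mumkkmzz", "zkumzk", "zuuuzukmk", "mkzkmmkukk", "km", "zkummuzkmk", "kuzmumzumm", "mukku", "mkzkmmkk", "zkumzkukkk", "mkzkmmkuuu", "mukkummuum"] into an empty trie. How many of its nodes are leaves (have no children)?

11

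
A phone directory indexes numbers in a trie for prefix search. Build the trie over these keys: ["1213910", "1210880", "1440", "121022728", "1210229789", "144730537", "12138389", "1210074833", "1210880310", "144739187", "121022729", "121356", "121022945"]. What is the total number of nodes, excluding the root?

Insert word by word; a character creates a node only if that edge doesn't already exist:
  "1213910" → 7 new (1, 2, 1, 3, 9, 1, 0)
  "1210880" → prefix "121" already present; 4 new (0, 8, 8, 0)
  "1440" → prefix "1" already present; 3 new (4, 4, 0)
  "121022728" → prefix "1210" already present; 5 new (2, 2, 7, 2, 8)
  "1210229789" → prefix "121022" already present; 4 new (9, 7, 8, 9)
  "144730537" → prefix "144" already present; 6 new (7, 3, 0, 5, 3, 7)
  "12138389" → prefix "1213" already present; 4 new (8, 3, 8, 9)
  "1210074833" → prefix "1210" already present; 6 new (0, 7, 4, 8, 3, 3)
  "1210880310" → prefix "1210880" already present; 3 new (3, 1, 0)
  "144739187" → prefix "14473" already present; 4 new (9, 1, 8, 7)
  "121022729" → prefix "12102272" already present; 1 new (9)
  "121356" → prefix "1213" already present; 2 new (5, 6)
  "121022945" → prefix "1210229" already present; 2 new (4, 5)
Total nodes = 7 + 4 + 3 + 5 + 4 + 6 + 4 + 6 + 3 + 4 + 1 + 2 + 2 = 51

51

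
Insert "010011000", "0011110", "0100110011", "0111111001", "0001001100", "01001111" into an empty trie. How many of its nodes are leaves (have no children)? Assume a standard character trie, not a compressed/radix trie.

A leaf is a node with no children — equivalently, the end of a word that is not a proper prefix of any other stored word.
Those words: "0001001100", "0011110", "010011000", "0100110011", "01001111", "0111111001"
Leaf count: 6

6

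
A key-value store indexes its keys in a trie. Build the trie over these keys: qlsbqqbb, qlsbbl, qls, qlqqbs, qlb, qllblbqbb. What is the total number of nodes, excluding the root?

For each word, the new-node count is its length minus the longest prefix already in the trie:
  "qlsbqqbb" → 8 new (q, l, s, b, q, q, b, b)
  "qlsbbl" → prefix "qlsb" already present; 2 new (b, l)
  "qls" → prefix "qls" already present; 0 new (none)
  "qlqqbs" → prefix "ql" already present; 4 new (q, q, b, s)
  "qlb" → prefix "ql" already present; 1 new (b)
  "qllblbqbb" → prefix "ql" already present; 7 new (l, b, l, b, q, b, b)
Total nodes = 8 + 2 + 0 + 4 + 1 + 7 = 22

22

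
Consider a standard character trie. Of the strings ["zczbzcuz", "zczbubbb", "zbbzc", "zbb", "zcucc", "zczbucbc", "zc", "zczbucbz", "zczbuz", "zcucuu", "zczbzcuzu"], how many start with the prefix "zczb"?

6

Traverse to the node for "zczb", then collect every word in that subtree.
Matches: "zczbubbb", "zczbucbc", "zczbucbz", "zczbuz", "zczbzcuz", "zczbzcuzu"
Count: 6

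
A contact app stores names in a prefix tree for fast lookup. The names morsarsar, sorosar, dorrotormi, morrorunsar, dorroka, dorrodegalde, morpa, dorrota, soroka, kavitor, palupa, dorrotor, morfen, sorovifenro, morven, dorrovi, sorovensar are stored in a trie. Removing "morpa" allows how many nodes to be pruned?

2

Walk "morpa" from the leaf back toward the root, removing each node that no remaining word uses.
The suffix "pa" (2 nodes) is used only by "morpa"; the node for "mor" still has the child "s", so pruning stops there.
Nodes removed: 2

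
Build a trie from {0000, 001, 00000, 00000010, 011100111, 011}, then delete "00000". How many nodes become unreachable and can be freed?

0

After clearing the end-marker at "00000", prune upward until reaching a node still needed by another word.
Every node on "00000" is still needed (e.g. by "00000010"), so nothing is freed.
Nodes removed: 0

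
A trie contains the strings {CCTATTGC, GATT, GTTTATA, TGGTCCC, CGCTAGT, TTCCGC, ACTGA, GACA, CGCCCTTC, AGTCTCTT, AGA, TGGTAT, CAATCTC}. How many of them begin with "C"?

Traverse to the node for "C", then collect every word in that subtree.
Words under "C": CAATCTC, CCTATTGC, CGCCCTTC, CGCTAGT
Count: 4

4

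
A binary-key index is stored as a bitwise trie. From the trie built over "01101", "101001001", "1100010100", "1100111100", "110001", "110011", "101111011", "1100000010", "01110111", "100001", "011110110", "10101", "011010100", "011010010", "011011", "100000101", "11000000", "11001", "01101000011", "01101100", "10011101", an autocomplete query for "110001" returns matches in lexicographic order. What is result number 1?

DFS of the "110001" subtree visits, in order: "110001", "1100010100"
The 1st is 110001.

110001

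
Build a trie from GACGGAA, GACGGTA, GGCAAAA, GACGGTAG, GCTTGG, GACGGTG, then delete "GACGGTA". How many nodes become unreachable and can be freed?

0

A node on "GACGGTA"'s path can go only if nothing else ends at it or branches off below it.
Every node on "GACGGTA" is still needed (e.g. by "GACGGTAG"), so nothing is freed.
Nodes removed: 0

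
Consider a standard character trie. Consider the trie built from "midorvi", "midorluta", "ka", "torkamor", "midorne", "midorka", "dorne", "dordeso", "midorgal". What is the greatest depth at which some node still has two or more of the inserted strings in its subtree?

5

Equivalently: take the maximum, over all pairs, of their longest common prefix length.
e.g. "midorgal" and "midorka" share the prefix "midor" of length 5; no pair shares a longer one.
Longest shared-prefix length: 5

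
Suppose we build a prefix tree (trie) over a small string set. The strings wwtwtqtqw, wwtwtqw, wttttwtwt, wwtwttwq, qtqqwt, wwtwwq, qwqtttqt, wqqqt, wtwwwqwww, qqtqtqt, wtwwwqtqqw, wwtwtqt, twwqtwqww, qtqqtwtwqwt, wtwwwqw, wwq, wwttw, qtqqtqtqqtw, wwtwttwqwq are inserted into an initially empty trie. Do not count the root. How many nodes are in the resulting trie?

84

Insert word by word; a character creates a node only if that edge doesn't already exist:
  "wwtwtqtqw" → 9 new (w, w, t, w, t, q, t, q, w)
  "wwtwtqw" → prefix "wwtwtq" already present; 1 new (w)
  "wttttwtwt" → prefix "w" already present; 8 new (t, t, t, t, w, t, w, t)
  "wwtwttwq" → prefix "wwtwt" already present; 3 new (t, w, q)
  "qtqqwt" → 6 new (q, t, q, q, w, t)
  "wwtwwq" → prefix "wwtw" already present; 2 new (w, q)
  "qwqtttqt" → prefix "q" already present; 7 new (w, q, t, t, t, q, t)
  "wqqqt" → prefix "w" already present; 4 new (q, q, q, t)
  "wtwwwqwww" → prefix "wt" already present; 7 new (w, w, w, q, w, w, w)
  "qqtqtqt" → prefix "q" already present; 6 new (q, t, q, t, q, t)
  "wtwwwqtqqw" → prefix "wtwwwq" already present; 4 new (t, q, q, w)
  "wwtwtqt" → prefix "wwtwtqt" already present; 0 new (none)
  "twwqtwqww" → 9 new (t, w, w, q, t, w, q, w, w)
  "qtqqtwtwqwt" → prefix "qtqq" already present; 7 new (t, w, t, w, q, w, t)
  "wtwwwqw" → prefix "wtwwwqw" already present; 0 new (none)
  "wwq" → prefix "ww" already present; 1 new (q)
  "wwttw" → prefix "wwt" already present; 2 new (t, w)
  "qtqqtqtqqtw" → prefix "qtqqt" already present; 6 new (q, t, q, q, t, w)
  "wwtwttwqwq" → prefix "wwtwttwq" already present; 2 new (w, q)
Total nodes = 9 + 1 + 8 + 3 + 6 + 2 + 7 + 4 + 7 + 6 + 4 + 0 + 9 + 7 + 0 + 1 + 2 + 6 + 2 = 84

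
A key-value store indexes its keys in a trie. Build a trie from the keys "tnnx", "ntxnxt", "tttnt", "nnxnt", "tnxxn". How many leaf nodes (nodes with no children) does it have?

5

Leaves are exactly the stored words that no other stored word extends.
Those words: "nnxnt", "ntxnxt", "tnnx", "tnxxn", "tttnt"
Leaf count: 5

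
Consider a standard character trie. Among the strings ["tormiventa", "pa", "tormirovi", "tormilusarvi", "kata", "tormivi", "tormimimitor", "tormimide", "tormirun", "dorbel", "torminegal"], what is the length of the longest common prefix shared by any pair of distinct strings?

7

The deepest shared node is where two words last agree before diverging.
e.g. "tormimide" and "tormimimitor" share the prefix "tormimi" of length 7; no pair shares a longer one.
Longest shared-prefix length: 7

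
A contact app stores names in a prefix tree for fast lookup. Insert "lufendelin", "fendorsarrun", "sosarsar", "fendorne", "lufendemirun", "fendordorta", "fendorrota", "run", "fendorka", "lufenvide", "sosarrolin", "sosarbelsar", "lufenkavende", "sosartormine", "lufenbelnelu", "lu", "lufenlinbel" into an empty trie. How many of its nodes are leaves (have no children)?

Leaves are exactly the stored words that no other stored word extends.
Those words: "fendordorta", "fendorka", "fendorne", "fendorrota", "fendorsarrun", "lufenbelnelu", "lufendelin", "lufendemirun", "lufenkavende", "lufenlinbel", "lufenvide", "run", "sosarbelsar", "sosarrolin", "sosarsar", "sosartormine"
Leaf count: 16

16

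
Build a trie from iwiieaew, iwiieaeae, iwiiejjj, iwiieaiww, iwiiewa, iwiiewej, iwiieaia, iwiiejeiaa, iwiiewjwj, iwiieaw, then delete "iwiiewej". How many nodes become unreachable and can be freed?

A node on "iwiiewej"'s path can go only if nothing else ends at it or branches off below it.
The suffix "ej" (2 nodes) is used only by "iwiiewej"; the node for "iwiiew" still has the child "a", so pruning stops there.
Nodes removed: 2

2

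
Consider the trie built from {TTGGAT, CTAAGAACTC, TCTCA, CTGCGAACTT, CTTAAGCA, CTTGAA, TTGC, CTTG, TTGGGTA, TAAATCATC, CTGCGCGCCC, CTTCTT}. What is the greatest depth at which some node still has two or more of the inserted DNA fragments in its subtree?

5

The deepest shared node is where two words last agree before diverging.
"CTGCGAACTT" and "CTGCGCGCCC" agree on "CTGCG" (5 characters) before diverging; nothing deeper is shared.
Longest shared-prefix length: 5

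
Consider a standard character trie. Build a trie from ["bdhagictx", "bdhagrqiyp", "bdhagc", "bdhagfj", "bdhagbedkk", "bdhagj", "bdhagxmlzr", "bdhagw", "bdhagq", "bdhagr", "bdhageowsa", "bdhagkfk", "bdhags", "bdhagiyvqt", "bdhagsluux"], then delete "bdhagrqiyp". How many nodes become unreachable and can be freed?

A node on "bdhagrqiyp"'s path can go only if nothing else ends at it or branches off below it.
The suffix "qiyp" (4 nodes) is used only by "bdhagrqiyp"; "bdhagr" is itself a stored word, so pruning stops there.
Nodes removed: 4

4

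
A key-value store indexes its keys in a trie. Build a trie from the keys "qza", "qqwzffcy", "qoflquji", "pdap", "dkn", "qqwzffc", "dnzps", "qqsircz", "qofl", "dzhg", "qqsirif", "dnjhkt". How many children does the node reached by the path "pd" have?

Follow the path "pd" to its node, then look at its outgoing edges.
Characters that immediately follow "pd" among the stored strings: {a}.
That node has 1 child edge.

1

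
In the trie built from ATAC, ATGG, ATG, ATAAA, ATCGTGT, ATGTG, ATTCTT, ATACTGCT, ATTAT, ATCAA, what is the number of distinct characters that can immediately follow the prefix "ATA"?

2

Walk "ATA" from the root, arriving at one node.
Characters that immediately follow "ATA" among the stored strings: {A, C}.
That node has 2 child edges.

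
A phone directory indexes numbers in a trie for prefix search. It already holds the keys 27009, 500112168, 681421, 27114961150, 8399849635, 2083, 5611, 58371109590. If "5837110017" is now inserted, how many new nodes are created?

The longest prefix of "5837110017" already in the trie is "5837110" (length 7).
New nodes needed: |"5837110017"| − 7 = 10 − 7 = 3.

3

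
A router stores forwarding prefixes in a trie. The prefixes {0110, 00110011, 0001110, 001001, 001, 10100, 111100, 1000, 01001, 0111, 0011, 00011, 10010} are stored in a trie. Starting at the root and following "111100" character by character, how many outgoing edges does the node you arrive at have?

0

Follow the path "111100" to its node, then look at its outgoing edges.
No stored string extends past "111100".
That node has 0 child edges.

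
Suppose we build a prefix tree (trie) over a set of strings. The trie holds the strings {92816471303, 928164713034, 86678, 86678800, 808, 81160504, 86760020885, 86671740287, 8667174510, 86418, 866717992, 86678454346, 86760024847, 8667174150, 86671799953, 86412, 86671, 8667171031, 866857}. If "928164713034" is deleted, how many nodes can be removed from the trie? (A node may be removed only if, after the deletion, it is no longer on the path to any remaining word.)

1

A node on "928164713034"'s path can go only if nothing else ends at it or branches off below it.
The suffix "4" (1 node) is used only by "928164713034"; "92816471303" is itself a stored word, so pruning stops there.
Nodes removed: 1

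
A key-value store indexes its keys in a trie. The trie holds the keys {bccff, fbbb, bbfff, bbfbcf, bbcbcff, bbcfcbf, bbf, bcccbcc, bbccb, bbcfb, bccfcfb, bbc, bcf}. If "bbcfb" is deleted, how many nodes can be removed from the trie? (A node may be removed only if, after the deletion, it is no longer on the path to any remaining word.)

Walk "bbcfb" from the leaf back toward the root, removing each node that no remaining word uses.
The suffix "b" (1 node) is used only by "bbcfb"; the node for "bbcf" still has the child "c", so pruning stops there.
Nodes removed: 1

1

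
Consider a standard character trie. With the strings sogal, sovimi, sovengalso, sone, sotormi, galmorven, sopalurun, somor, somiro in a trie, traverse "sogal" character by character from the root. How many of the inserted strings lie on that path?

1

Walk "sogal" from the root; an end-of-word marker is hit whenever a stored word is a prefix of "sogal".
Prefixes of the query that are stored words: "sogal"
Count: 1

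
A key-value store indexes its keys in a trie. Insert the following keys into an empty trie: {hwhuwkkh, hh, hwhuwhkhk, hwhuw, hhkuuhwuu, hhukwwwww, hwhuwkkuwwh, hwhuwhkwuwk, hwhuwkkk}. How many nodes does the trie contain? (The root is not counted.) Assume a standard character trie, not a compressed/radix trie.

Trie structure (* marks end of a word):
(root)
└─ h
   ├─ h *
   │  ├─ k
   │  │  └─ u
   │  │     └─ u
   │  │        └─ h
   │  │           └─ w
   │  │              └─ u
   │  │                 └─ u *
   │  └─ u
   │     └─ k
   │        └─ w
   │           └─ w
   │              └─ w
   │                 └─ w
   │                    └─ w *
   └─ w
      └─ h
         └─ u
            └─ w *
               ├─ h
               │  └─ k
               │     ├─ h
               │     │  └─ k *
               │     └─ w
               │        └─ u
               │           └─ w
               │              └─ k *
               └─ k
                  └─ k
                     ├─ h *
                     ├─ k *
                     └─ u
                        └─ w
                           └─ w
                              └─ h *
Counting every labelled node above: 36.

36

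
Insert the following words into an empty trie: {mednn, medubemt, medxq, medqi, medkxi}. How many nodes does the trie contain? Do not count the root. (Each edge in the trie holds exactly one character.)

17

Trie structure (* marks end of a word):
(root)
└─ m
   └─ e
      └─ d
         ├─ k
         │  └─ x
         │     └─ i *
         ├─ n
         │  └─ n *
         ├─ q
         │  └─ i *
         ├─ u
         │  └─ b
         │     └─ e
         │        └─ m
         │           └─ t *
         └─ x
            └─ q *
Counting every labelled node above: 17.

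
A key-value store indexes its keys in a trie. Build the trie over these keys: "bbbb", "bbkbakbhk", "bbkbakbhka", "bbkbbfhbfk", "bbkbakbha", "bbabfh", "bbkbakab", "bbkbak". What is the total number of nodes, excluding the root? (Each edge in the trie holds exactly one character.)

25

Trie structure (* marks end of a word):
(root)
└─ b
   └─ b
      ├─ a
      │  └─ b
      │     └─ f
      │        └─ h *
      ├─ b
      │  └─ b *
      └─ k
         └─ b
            ├─ a
            │  └─ k *
            │     ├─ a
            │     │  └─ b *
            │     └─ b
            │        └─ h
            │           ├─ a *
            │           └─ k *
            │              └─ a *
            └─ b
               └─ f
                  └─ h
                     └─ b
                        └─ f
                           └─ k *
Counting every labelled node above: 25.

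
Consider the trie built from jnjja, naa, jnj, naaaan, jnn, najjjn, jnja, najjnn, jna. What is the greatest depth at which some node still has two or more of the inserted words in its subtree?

4

Look for the deepest trie node that still has at least two words in its subtree.
"najjjn" and "najjnn" agree on "najj" (4 characters) before diverging; nothing deeper is shared.
Longest shared-prefix length: 4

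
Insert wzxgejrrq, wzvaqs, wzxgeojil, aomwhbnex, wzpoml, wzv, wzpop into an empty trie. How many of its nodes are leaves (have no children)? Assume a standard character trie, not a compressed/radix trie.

6

Leaves are exactly the stored words that no other stored word extends.
Those words: "aomwhbnex", "wzpoml", "wzpop", "wzvaqs", "wzxgejrrq", "wzxgeojil"
Leaf count: 6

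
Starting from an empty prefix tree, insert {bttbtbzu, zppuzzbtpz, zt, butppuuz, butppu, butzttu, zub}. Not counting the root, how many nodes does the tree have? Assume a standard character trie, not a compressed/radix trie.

32

Count nodes per top-level branch (shared prefixes stored once):
  'b'-branch (bttbtbzu, butppu, butppuuz, butzttu): 19 nodes
  'z'-branch (zppuzzbtpz, zt, zub): 13 nodes
Sum: 32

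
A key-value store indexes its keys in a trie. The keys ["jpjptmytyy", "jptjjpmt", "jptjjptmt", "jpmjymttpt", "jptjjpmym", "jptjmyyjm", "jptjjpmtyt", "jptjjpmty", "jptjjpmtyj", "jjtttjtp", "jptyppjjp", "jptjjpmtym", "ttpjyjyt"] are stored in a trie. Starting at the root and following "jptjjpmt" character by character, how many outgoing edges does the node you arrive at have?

1

The children of the "jptjjpmt" node are the distinct next characters among strings starting with "jptjjpmt".
Characters that immediately follow "jptjjpmt" among the stored strings: {y}.
That node has 1 child edge.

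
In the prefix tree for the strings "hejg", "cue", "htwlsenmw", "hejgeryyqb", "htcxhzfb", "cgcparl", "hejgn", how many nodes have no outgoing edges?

6

Leaves are exactly the stored words that no other stored word extends.
Those words: "cgcparl", "cue", "hejgeryyqb", "hejgn", "htcxhzfb", "htwlsenmw"
Leaf count: 6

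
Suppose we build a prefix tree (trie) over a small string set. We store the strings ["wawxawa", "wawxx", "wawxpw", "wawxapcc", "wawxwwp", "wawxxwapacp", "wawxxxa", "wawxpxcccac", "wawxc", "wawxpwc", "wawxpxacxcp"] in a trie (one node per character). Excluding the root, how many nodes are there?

Count nodes per top-level branch (shared prefixes stored once):
  'w'-branch (wawxapcc, wawxawa, wawxc, wawxpw, wawxpwc, wawxpxacxcp, wawxpxcccac, wawxwwp, wawxx, wawxxwapacp, wawxxxa): 37 nodes
Sum: 37

37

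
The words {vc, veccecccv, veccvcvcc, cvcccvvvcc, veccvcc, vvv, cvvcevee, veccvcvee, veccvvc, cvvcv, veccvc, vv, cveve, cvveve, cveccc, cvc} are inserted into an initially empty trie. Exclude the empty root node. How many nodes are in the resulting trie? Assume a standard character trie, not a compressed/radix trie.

48

Count nodes per top-level branch (shared prefixes stored once):
  'c'-branch (cvc, cvcccvvvcc, cveccc, cveve, cvvcevee, cvvcv, cvveve): 26 nodes
  'v'-branch (vc, veccecccv, veccvc, veccvcc, veccvcvcc, veccvcvee, veccvvc, vv, vvv): 22 nodes
Sum: 48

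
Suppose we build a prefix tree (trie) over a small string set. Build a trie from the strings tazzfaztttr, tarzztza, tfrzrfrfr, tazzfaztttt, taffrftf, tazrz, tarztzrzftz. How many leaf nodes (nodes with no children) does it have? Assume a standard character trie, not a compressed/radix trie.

7

A leaf is a node with no children — equivalently, the end of a word that is not a proper prefix of any other stored word.
Those words: "taffrftf", "tarztzrzftz", "tarzztza", "tazrz", "tazzfaztttr", "tazzfaztttt", "tfrzrfrfr"
Leaf count: 7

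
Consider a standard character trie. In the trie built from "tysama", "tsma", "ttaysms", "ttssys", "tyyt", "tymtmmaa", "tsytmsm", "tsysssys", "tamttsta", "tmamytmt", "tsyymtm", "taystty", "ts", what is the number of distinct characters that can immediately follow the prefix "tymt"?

1

Follow the path "tymt" to its node, then look at its outgoing edges.
Distinct next characters after "tymt": m.
That node has 1 child edge.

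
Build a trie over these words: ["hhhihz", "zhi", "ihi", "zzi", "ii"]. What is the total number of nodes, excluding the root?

15

Count nodes per top-level branch (shared prefixes stored once):
  'h'-branch (hhhihz): 6 nodes
  'i'-branch (ihi, ii): 4 nodes
  'z'-branch (zhi, zzi): 5 nodes
Sum: 15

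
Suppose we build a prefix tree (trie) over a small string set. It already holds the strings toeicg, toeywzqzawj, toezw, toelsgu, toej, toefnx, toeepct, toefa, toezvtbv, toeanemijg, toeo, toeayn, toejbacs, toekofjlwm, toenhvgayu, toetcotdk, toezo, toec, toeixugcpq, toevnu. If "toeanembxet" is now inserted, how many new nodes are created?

The longest prefix of "toeanembxet" already in the trie is "toeanem" (length 7).
So 11 − 7 = 4 new nodes.

4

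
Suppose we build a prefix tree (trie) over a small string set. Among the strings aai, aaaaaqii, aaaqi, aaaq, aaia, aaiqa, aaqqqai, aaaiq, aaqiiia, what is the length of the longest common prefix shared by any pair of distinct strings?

Equivalently: take the maximum, over all pairs, of their longest common prefix length.
"aaaq" and "aaaqi" agree on "aaaq" (4 characters) before diverging; nothing deeper is shared.
Longest shared-prefix length: 4

4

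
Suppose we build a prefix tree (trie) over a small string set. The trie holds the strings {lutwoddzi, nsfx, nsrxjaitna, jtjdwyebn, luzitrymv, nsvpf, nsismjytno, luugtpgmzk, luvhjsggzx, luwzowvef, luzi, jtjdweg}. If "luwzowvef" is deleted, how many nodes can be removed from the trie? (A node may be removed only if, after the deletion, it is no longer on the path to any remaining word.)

7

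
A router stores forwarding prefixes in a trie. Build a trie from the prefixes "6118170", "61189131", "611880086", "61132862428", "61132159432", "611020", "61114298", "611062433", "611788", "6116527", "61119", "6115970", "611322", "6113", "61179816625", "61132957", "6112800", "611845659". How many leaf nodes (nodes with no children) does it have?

17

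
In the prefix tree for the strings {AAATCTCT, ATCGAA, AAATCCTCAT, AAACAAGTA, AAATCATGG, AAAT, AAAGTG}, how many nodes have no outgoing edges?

A leaf is a node with no children — equivalently, the end of a word that is not a proper prefix of any other stored word.
Those words: "AAACAAGTA", "AAAGTG", "AAATCATGG", "AAATCCTCAT", "AAATCTCT", "ATCGAA"
Leaf count: 6

6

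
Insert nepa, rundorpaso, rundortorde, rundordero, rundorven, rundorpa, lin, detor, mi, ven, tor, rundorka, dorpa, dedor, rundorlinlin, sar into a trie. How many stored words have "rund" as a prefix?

Filter for entries beginning with "rund":
Words under "rund": rundordero, rundorka, rundorlinlin, rundorpa, rundorpaso, rundortorde, rundorven
Count: 7

7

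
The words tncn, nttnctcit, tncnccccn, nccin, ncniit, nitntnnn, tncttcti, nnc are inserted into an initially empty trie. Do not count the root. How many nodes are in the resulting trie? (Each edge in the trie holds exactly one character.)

For each word, the new-node count is its length minus the longest prefix already in the trie:
  "tncn" → 4 new (t, n, c, n)
  "nttnctcit" → 9 new (n, t, t, n, c, t, c, i, t)
  "tncnccccn" → prefix "tncn" already present; 5 new (c, c, c, c, n)
  "nccin" → prefix "n" already present; 4 new (c, c, i, n)
  "ncniit" → prefix "nc" already present; 4 new (n, i, i, t)
  "nitntnnn" → prefix "n" already present; 7 new (i, t, n, t, n, n, n)
  "tncttcti" → prefix "tnc" already present; 5 new (t, t, c, t, i)
  "nnc" → prefix "n" already present; 2 new (n, c)
Total nodes = 4 + 9 + 5 + 4 + 4 + 7 + 5 + 2 = 40

40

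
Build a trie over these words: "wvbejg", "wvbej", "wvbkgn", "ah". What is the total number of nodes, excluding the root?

Insert word by word; a character creates a node only if that edge doesn't already exist:
  "wvbejg" → 6 new (w, v, b, e, j, g)
  "wvbej" → prefix "wvbej" already present; 0 new (none)
  "wvbkgn" → prefix "wvb" already present; 3 new (k, g, n)
  "ah" → 2 new (a, h)
Total nodes = 6 + 0 + 3 + 2 = 11

11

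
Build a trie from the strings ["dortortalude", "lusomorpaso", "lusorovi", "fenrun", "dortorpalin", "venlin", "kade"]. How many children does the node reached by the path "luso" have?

2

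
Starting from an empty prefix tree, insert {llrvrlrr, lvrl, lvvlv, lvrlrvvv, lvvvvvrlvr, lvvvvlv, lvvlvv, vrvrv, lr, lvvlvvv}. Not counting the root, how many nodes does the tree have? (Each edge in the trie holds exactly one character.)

For each word, the new-node count is its length minus the longest prefix already in the trie:
  "llrvrlrr" → 8 new (l, l, r, v, r, l, r, r)
  "lvrl" → prefix "l" already present; 3 new (v, r, l)
  "lvvlv" → prefix "lv" already present; 3 new (v, l, v)
  "lvrlrvvv" → prefix "lvrl" already present; 4 new (r, v, v, v)
  "lvvvvvrlvr" → prefix "lvv" already present; 7 new (v, v, v, r, l, v, r)
  "lvvvvlv" → prefix "lvvvv" already present; 2 new (l, v)
  "lvvlvv" → prefix "lvvlv" already present; 1 new (v)
  "vrvrv" → 5 new (v, r, v, r, v)
  "lr" → prefix "l" already present; 1 new (r)
  "lvvlvvv" → prefix "lvvlvv" already present; 1 new (v)
Total nodes = 8 + 3 + 3 + 4 + 7 + 2 + 1 + 5 + 1 + 1 = 35

35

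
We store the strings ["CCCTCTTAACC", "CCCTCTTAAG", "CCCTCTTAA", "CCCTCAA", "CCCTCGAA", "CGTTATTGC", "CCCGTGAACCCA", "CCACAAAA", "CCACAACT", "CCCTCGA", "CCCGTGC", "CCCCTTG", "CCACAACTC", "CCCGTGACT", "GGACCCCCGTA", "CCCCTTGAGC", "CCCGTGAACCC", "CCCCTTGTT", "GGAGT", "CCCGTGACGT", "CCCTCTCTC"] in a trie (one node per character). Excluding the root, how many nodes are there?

73

Insert word by word; a character creates a node only if that edge doesn't already exist:
  "CCCTCTTAACC" → 11 new (C, C, C, T, C, T, T, A, A, C, C)
  "CCCTCTTAAG" → prefix "CCCTCTTAA" already present; 1 new (G)
  "CCCTCTTAA" → prefix "CCCTCTTAA" already present; 0 new (none)
  "CCCTCAA" → prefix "CCCTC" already present; 2 new (A, A)
  "CCCTCGAA" → prefix "CCCTC" already present; 3 new (G, A, A)
  "CGTTATTGC" → prefix "C" already present; 8 new (G, T, T, A, T, T, G, C)
  "CCCGTGAACCCA" → prefix "CCC" already present; 9 new (G, T, G, A, A, C, C, C, A)
  "CCACAAAA" → prefix "CC" already present; 6 new (A, C, A, A, A, A)
  "CCACAACT" → prefix "CCACAA" already present; 2 new (C, T)
  "CCCTCGA" → prefix "CCCTCGA" already present; 0 new (none)
  "CCCGTGC" → prefix "CCCGTG" already present; 1 new (C)
  "CCCCTTG" → prefix "CCC" already present; 4 new (C, T, T, G)
  "CCACAACTC" → prefix "CCACAACT" already present; 1 new (C)
  "CCCGTGACT" → prefix "CCCGTGA" already present; 2 new (C, T)
  "GGACCCCCGTA" → 11 new (G, G, A, C, C, C, C, C, G, T, A)
  "CCCCTTGAGC" → prefix "CCCCTTG" already present; 3 new (A, G, C)
  "CCCGTGAACCC" → prefix "CCCGTGAACCC" already present; 0 new (none)
  "CCCCTTGTT" → prefix "CCCCTTG" already present; 2 new (T, T)
  "GGAGT" → prefix "GGA" already present; 2 new (G, T)
  "CCCGTGACGT" → prefix "CCCGTGAC" already present; 2 new (G, T)
  "CCCTCTCTC" → prefix "CCCTCT" already present; 3 new (C, T, C)
Total nodes = 11 + 1 + 0 + 2 + 3 + 8 + 9 + 6 + 2 + 0 + 1 + 4 + 1 + 2 + 11 + 3 + 0 + 2 + 2 + 2 + 3 = 73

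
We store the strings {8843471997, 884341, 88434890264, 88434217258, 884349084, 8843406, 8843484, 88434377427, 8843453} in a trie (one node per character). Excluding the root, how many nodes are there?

38

Count nodes per top-level branch (shared prefixes stored once):
  '8'-branch (8843406, 884341, 88434217258, 88434377427, 8843453, 8843471997, 8843484, 88434890264, 884349084): 38 nodes
Sum: 38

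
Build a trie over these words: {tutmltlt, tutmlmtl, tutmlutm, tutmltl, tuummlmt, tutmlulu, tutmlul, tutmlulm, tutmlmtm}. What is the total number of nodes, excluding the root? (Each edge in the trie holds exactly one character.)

24

Trie structure (* marks end of a word):
(root)
└─ t
   └─ u
      ├─ t
      │  └─ m
      │     └─ l
      │        ├─ m
      │        │  └─ t
      │        │     ├─ l *
      │        │     └─ m *
      │        ├─ t
      │        │  └─ l *
      │        │     └─ t *
      │        └─ u
      │           ├─ l *
      │           │  ├─ m *
      │           │  └─ u *
      │           └─ t
      │              └─ m *
      └─ u
         └─ m
            └─ m
               └─ l
                  └─ m
                     └─ t *
Counting every labelled node above: 24.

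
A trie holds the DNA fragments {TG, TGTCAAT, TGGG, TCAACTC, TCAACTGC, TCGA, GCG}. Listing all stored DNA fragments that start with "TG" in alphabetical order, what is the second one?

Words with prefix "TG", in lexicographic order: "TG", "TGGG", "TGTCAAT"
Position 2: TGGG

TGGG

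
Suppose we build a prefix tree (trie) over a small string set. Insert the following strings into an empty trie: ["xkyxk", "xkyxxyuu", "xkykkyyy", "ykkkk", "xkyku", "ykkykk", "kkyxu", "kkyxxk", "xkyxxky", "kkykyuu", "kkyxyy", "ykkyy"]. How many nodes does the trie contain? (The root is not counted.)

39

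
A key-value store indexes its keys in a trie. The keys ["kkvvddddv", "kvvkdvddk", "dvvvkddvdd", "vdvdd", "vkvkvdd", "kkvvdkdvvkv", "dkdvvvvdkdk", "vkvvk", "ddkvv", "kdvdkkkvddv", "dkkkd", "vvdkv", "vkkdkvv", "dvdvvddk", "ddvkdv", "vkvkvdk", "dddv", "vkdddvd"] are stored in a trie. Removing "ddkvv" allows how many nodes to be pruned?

3

Walk "ddkvv" from the leaf back toward the root, removing each node that no remaining word uses.
The suffix "kvv" (3 nodes) is used only by "ddkvv"; the node for "dd" still has the child "v", so pruning stops there.
Nodes removed: 3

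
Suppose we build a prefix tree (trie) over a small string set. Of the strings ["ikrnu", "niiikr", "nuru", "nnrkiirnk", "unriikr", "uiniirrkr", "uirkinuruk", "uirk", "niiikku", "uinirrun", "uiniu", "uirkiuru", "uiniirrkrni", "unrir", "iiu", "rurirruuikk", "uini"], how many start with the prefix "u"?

10

Walk to "u"; the words in its subtree are exactly those with that prefix.
Matches: "uini", "uiniirrkr", "uiniirrkrni", "uinirrun", "uiniu", "uirk", "uirkinuruk", "uirkiuru", "unriikr", "unrir"
Count: 10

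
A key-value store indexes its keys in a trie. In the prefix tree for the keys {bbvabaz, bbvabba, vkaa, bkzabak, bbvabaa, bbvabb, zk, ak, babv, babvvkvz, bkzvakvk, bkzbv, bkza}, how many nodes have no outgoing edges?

Leaves are exactly the stored words that no other stored word extends.
Those words: "ak", "babvvkvz", "bbvabaa", "bbvabaz", "bbvabba", "bkzabak", "bkzbv", "bkzvakvk", "vkaa", "zk"
Leaf count: 10

10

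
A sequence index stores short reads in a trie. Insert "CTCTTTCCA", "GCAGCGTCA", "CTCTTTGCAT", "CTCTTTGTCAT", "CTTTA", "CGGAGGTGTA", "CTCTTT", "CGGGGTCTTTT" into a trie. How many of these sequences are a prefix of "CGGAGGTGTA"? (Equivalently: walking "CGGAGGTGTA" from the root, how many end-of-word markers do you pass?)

Walk "CGGAGGTGTA" from the root; an end-of-word marker is hit whenever a stored word is a prefix of "CGGAGGTGTA".
Prefixes of the query that are stored words: "CGGAGGTGTA"
Count: 1

1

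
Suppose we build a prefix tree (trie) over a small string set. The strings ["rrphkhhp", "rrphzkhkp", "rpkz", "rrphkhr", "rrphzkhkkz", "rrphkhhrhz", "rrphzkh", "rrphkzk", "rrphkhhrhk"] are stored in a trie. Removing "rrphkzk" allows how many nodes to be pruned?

Walk "rrphkzk" from the leaf back toward the root, removing each node that no remaining word uses.
The suffix "zk" (2 nodes) is used only by "rrphkzk"; the node for "rrphk" still has the child "h", so pruning stops there.
Nodes removed: 2

2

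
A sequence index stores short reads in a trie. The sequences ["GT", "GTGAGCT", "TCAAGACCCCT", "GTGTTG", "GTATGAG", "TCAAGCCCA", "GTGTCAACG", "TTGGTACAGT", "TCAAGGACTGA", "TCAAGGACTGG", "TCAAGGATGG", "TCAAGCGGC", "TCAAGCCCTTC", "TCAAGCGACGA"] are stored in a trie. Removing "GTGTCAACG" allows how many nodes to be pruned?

5

After clearing the end-marker at "GTGTCAACG", prune upward until reaching a node still needed by another word.
The suffix "CAACG" (5 nodes) is used only by "GTGTCAACG"; the node for "GTGT" still has the child "T", so pruning stops there.
Nodes removed: 5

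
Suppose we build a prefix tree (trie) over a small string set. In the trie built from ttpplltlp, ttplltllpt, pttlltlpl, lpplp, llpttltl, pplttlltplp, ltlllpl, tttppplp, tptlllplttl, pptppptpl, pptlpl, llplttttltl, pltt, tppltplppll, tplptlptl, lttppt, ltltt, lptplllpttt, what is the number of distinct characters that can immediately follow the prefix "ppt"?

Walk "ppt" from the root, arriving at one node.
Characters that immediately follow "ppt" among the stored strings: {l, p}.
That node has 2 child edges.

2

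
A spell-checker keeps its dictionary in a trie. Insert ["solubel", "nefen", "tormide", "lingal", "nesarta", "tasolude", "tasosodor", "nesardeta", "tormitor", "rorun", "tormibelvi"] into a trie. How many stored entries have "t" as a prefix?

Walk to "t"; the words in its subtree are exactly those with that prefix.
Words under "t": tasolude, tasosodor, tormibelvi, tormide, tormitor
Count: 5

5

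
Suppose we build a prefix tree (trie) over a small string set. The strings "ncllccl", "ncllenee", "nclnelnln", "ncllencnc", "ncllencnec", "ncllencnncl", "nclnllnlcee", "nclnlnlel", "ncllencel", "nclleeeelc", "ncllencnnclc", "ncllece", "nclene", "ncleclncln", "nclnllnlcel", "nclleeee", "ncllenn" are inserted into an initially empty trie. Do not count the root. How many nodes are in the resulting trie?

57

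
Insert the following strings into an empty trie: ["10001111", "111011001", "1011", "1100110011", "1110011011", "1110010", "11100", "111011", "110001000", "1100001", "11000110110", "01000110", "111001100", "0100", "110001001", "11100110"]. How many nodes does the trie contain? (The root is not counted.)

55

For each word, the new-node count is its length minus the longest prefix already in the trie:
  "10001111" → 8 new (1, 0, 0, 0, 1, 1, 1, 1)
  "111011001" → prefix "1" already present; 8 new (1, 1, 0, 1, 1, 0, 0, 1)
  "1011" → prefix "10" already present; 2 new (1, 1)
  "1100110011" → prefix "11" already present; 8 new (0, 0, 1, 1, 0, 0, 1, 1)
  "1110011011" → prefix "1110" already present; 6 new (0, 1, 1, 0, 1, 1)
  "1110010" → prefix "111001" already present; 1 new (0)
  "11100" → prefix "11100" already present; 0 new (none)
  "111011" → prefix "111011" already present; 0 new (none)
  "110001000" → prefix "1100" already present; 5 new (0, 1, 0, 0, 0)
  "1100001" → prefix "11000" already present; 2 new (0, 1)
  "11000110110" → prefix "110001" already present; 5 new (1, 0, 1, 1, 0)
  "01000110" → 8 new (0, 1, 0, 0, 0, 1, 1, 0)
  "111001100" → prefix "11100110" already present; 1 new (0)
  "0100" → prefix "0100" already present; 0 new (none)
  "110001001" → prefix "11000100" already present; 1 new (1)
  "11100110" → prefix "11100110" already present; 0 new (none)
Total nodes = 8 + 8 + 2 + 8 + 6 + 1 + 0 + 0 + 5 + 2 + 5 + 8 + 1 + 0 + 1 + 0 = 55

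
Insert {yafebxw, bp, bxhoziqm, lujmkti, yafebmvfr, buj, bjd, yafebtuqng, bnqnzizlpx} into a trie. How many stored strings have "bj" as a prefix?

1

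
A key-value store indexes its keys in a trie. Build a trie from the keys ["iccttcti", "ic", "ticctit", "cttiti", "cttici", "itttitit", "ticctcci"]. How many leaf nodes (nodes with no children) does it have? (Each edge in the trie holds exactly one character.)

6

Leaves are exactly the stored words that no other stored word extends.
Those words: "cttici", "cttiti", "iccttcti", "itttitit", "ticctcci", "ticctit"
Leaf count: 6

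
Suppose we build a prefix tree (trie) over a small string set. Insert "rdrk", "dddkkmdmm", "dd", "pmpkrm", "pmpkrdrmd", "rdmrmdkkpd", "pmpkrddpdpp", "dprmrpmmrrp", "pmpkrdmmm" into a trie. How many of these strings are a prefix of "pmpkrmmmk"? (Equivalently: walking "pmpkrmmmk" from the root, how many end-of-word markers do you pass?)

1

Walk "pmpkrmmmk" from the root; an end-of-word marker is hit whenever a stored word is a prefix of "pmpkrmmmk".
Prefixes of the query that are stored words: "pmpkrm"
Count: 1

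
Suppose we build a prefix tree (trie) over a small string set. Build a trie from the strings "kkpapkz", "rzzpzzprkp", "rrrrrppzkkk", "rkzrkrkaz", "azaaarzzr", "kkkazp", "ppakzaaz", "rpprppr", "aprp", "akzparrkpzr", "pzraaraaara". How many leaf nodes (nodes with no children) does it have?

Leaves are exactly the stored words that no other stored word extends.
Those words: "akzparrkpzr", "aprp", "azaaarzzr", "kkkazp", "kkpapkz", "ppakzaaz", "pzraaraaara", "rkzrkrkaz", "rpprppr", "rrrrrppzkkk", "rzzpzzprkp"
Leaf count: 11

11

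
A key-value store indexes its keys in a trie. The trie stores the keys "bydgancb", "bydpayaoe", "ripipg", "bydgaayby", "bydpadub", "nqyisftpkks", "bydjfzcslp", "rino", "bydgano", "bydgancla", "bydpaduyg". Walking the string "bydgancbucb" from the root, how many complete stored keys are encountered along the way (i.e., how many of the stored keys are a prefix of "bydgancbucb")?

1

Traverse "bydgancbucb" character by character; count nodes along the way that are marked as word ends.
Prefixes of the query that are stored words: "bydgancb"
Count: 1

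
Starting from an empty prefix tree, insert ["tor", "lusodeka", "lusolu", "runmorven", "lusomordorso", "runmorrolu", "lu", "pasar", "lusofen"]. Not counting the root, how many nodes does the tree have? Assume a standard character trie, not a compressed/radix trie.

42

Count nodes per top-level branch (shared prefixes stored once):
  'l'-branch (lu, lusodeka, lusofen, lusolu, lusomordorso): 21 nodes
  'p'-branch (pasar): 5 nodes
  'r'-branch (runmorrolu, runmorven): 13 nodes
  't'-branch (tor): 3 nodes
Sum: 42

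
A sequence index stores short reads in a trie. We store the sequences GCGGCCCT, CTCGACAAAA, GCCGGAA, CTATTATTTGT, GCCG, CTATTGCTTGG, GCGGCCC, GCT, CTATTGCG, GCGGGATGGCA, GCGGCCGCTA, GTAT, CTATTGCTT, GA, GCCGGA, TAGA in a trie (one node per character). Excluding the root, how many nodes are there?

59

Trace insertions, counting only characters that open a new branch:
  "GCGGCCCT" → 8 new (G, C, G, G, C, C, C, T)
  "CTCGACAAAA" → 10 new (C, T, C, G, A, C, A, A, A, A)
  "GCCGGAA" → prefix "GC" already present; 5 new (C, G, G, A, A)
  "CTATTATTTGT" → prefix "CT" already present; 9 new (A, T, T, A, T, T, T, G, T)
  "GCCG" → prefix "GCCG" already present; 0 new (none)
  "CTATTGCTTGG" → prefix "CTATT" already present; 6 new (G, C, T, T, G, G)
  "GCGGCCC" → prefix "GCGGCCC" already present; 0 new (none)
  "GCT" → prefix "GC" already present; 1 new (T)
  "CTATTGCG" → prefix "CTATTGC" already present; 1 new (G)
  "GCGGGATGGCA" → prefix "GCGG" already present; 7 new (G, A, T, G, G, C, A)
  "GCGGCCGCTA" → prefix "GCGGCC" already present; 4 new (G, C, T, A)
  "GTAT" → prefix "G" already present; 3 new (T, A, T)
  "CTATTGCTT" → prefix "CTATTGCTT" already present; 0 new (none)
  "GA" → prefix "G" already present; 1 new (A)
  "GCCGGA" → prefix "GCCGGA" already present; 0 new (none)
  "TAGA" → 4 new (T, A, G, A)
Total nodes = 8 + 10 + 5 + 9 + 0 + 6 + 0 + 1 + 1 + 7 + 4 + 3 + 0 + 1 + 0 + 4 = 59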